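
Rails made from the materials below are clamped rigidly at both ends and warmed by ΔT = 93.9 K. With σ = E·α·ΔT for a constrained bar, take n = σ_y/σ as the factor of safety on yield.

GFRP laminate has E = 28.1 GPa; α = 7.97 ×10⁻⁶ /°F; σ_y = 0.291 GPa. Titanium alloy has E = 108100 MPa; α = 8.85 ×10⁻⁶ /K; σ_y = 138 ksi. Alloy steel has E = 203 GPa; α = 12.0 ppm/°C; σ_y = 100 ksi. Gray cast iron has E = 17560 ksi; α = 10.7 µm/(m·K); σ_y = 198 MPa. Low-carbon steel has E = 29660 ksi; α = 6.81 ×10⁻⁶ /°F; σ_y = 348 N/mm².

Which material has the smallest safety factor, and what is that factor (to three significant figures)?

With everything in SI (GPa, ×10⁻⁶/K, MPa):
  GFRP laminate: E = 28.10, α = 14.3, σ_y = 291.0 → σ = 37.9 MPa, n = 7.69
  titanium alloy: E = 108.1, α = 8.85, σ_y = 951.5 → σ = 89.8 MPa, n = 10.6
  alloy steel: E = 203.0, α = 12.0, σ_y = 689.5 → σ = 229 MPa, n = 3.01
  gray cast iron: E = 121.1, α = 10.7, σ_y = 198.0 → σ = 122 MPa, n = 1.63
  low-carbon steel: E = 204.5, α = 12.3, σ_y = 348.0 → σ = 235 MPa, n = 1.48
Smallest n: low-carbon steel with n = 1.48.

low-carbon steel, n = 1.48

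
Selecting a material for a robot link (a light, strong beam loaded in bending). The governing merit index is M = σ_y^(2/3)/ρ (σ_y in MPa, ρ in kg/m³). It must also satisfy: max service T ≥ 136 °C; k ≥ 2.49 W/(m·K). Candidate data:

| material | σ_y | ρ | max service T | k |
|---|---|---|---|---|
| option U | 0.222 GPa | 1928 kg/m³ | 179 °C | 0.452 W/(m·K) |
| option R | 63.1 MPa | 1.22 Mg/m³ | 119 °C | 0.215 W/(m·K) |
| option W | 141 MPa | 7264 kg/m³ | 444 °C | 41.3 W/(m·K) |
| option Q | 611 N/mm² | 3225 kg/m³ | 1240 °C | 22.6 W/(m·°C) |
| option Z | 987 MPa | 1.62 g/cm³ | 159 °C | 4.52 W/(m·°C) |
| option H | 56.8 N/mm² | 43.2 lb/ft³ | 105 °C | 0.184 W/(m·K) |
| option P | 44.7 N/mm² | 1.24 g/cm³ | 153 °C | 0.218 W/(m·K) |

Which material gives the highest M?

option Z

Screen on constraints: max service T ≥ 136 °C; k ≥ 2.49 W/(m·K). Survivors: option W, option Q, option Z.
In SI units:
  option W: σ_y = 141.0 MPa, ρ = 7264 kg/m³
  option Q: σ_y = 611.0 MPa, ρ = 3225 kg/m³
  option Z: σ_y = 987.0 MPa, ρ = 1620 kg/m³
  option Z: M = 61.2×10⁻³
  option Q: M = 22.3×10⁻³
  option W: M = 3.73×10⁻³
Option Z has the largest M.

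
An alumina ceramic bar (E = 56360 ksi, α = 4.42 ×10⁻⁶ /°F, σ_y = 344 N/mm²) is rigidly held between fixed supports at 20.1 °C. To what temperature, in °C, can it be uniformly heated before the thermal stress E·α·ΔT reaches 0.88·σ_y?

E = 56360 ksi = 388.6 GPa.
α = 4.42×10⁻⁶/°F × 9/5 = 7.96×10⁻⁶/K.
σ_y = 344 N/mm² = 344.0 MPa.
E·α·ΔT = 302.7 MPa ⇒ ΔT = 302.7 / (388.6×10³ × 7.96×10⁻⁶) = 97.92 K.
T = 20.1 + 97.92 = 118.0 °C.

118 °C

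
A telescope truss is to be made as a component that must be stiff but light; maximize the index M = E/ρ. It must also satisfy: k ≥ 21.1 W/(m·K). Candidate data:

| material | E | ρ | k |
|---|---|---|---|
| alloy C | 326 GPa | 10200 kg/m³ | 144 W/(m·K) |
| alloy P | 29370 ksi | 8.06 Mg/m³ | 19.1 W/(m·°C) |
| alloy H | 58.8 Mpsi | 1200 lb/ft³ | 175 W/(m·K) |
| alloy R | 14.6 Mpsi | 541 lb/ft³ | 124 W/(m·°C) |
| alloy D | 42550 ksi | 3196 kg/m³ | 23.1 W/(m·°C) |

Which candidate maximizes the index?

Screen on constraints: k ≥ 21.1 W/(m·K). Survivors: alloy C, alloy H, alloy R, alloy D.
Convert each candidate to consistent units, then evaluate M:
  alloy C: E = 326.0 GPa, ρ = 10200 kg/m³
  alloy H: E = 405.4 GPa, ρ = 19220 kg/m³
  alloy R: E = 100.7 GPa, ρ = 8666 kg/m³
  alloy D: E = 293.4 GPa, ρ = 3196 kg/m³
  alloy D: M = 91.8 MN·m/kg
  alloy C: M = 32.0 MN·m/kg
  alloy H: M = 21.1 MN·m/kg
  alloy R: M = 11.6 MN·m/kg
Alloy D ranks first.

alloy D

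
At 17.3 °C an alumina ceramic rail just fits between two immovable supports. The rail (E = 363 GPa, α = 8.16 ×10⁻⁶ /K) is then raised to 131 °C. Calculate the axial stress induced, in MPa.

ΔT = 113.7 K. Constrained thermal stress σ = E·α·ΔT = 363.0×10³ MPa × 8.16×10⁻⁶ × 113.7 = 337 MPa (compressive).

337 MPa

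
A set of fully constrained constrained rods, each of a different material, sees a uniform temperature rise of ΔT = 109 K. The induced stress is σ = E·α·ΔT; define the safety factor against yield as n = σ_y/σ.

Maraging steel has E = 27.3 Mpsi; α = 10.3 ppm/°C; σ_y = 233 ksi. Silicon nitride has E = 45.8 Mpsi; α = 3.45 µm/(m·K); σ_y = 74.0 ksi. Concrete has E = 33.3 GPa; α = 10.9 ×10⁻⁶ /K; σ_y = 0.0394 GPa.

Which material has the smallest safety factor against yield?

With everything in SI (GPa, ×10⁻⁶/K, MPa):
  maraging steel: E = 188.2, α = 10.3, σ_y = 1606 → σ = 211 MPa, n = 7.60
  silicon nitride: E = 315.8, α = 3.45, σ_y = 510.2 → σ = 119 MPa, n = 4.30
  concrete: E = 33.30, α = 10.9, σ_y = 39.40 → σ = 39.6 MPa, n = 0.996
The minimum is concrete at n = 0.996.

concrete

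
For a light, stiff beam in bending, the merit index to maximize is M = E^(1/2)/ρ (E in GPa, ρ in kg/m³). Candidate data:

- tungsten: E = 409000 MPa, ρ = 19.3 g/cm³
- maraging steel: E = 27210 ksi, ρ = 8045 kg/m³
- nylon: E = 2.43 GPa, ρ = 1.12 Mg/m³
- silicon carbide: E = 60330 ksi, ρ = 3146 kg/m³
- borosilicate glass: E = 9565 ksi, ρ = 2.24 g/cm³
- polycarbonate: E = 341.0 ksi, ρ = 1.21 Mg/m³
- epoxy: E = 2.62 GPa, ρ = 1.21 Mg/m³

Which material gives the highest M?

Normalizing units and computing the index:
  tungsten: E = 409.0 GPa, ρ = 19300 kg/m³
  maraging steel: E = 187.6 GPa, ρ = 8045 kg/m³
  nylon: E = 2.430 GPa, ρ = 1120 kg/m³
  silicon carbide: E = 416.0 GPa, ρ = 3146 kg/m³
  borosilicate glass: E = 65.95 GPa, ρ = 2240 kg/m³
  polycarbonate: E = 2.351 GPa, ρ = 1210 kg/m³
  epoxy: E = 2.620 GPa, ρ = 1210 kg/m³
  silicon carbide: M = 6.48×10⁻³
  borosilicate glass: M = 3.63×10⁻³
  maraging steel: M = 1.70×10⁻³
  nylon: M = 1.39×10⁻³
  epoxy: M = 1.34×10⁻³
  polycarbonate: M = 1.27×10⁻³
  tungsten: M = 1.05×10⁻³
Silicon carbide has the largest M.

silicon carbide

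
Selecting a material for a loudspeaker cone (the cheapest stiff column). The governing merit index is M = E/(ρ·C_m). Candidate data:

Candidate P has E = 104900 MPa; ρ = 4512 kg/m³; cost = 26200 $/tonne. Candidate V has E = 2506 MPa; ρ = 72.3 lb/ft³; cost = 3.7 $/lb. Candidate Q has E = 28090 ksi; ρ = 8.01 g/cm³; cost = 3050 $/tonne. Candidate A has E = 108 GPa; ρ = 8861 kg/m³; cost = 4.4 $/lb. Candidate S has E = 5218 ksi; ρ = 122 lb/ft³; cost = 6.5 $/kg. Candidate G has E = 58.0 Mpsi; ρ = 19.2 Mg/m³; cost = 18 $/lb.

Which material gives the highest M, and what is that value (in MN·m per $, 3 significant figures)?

Normalizing units and computing the index:
  candidate P: E = 104.9 GPa, ρ = 4512 kg/m³, cost = 26.20 $/kg
  candidate V: E = 2.506 GPa, ρ = 1158 kg/m³, cost = 8.157 $/kg
  candidate Q: E = 193.7 GPa, ρ = 8010 kg/m³, cost = 3.050 $/kg
  candidate A: E = 108.0 GPa, ρ = 8861 kg/m³, cost = 9.700 $/kg
  candidate S: E = 35.98 GPa, ρ = 1954 kg/m³, cost = 6.500 $/kg
  candidate G: E = 399.9 GPa, ρ = 19200 kg/m³, cost = 39.68 $/kg
  candidate Q: M = 7.93 MN·m per $
  candidate S: M = 2.83 MN·m per $
  candidate A: M = 1.26 MN·m per $
  candidate P: M = 0.887 MN·m per $
  candidate G: M = 0.525 MN·m per $
  candidate V: M = 0.265 MN·m per $
Highest index: candidate Q.

candidate Q, M = 7.93 MN·m per $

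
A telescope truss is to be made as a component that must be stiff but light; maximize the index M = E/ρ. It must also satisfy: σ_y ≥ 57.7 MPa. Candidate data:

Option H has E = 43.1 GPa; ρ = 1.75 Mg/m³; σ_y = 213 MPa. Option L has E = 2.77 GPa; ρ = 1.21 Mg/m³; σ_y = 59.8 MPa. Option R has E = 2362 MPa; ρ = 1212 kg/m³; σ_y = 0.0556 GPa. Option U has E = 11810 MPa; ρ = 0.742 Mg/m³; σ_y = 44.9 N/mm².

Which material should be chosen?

Screen on constraints: σ_y ≥ 57.7 MPa. Survivors: option H, option L.
After converting to SI:
  option H: E = 43.10 GPa, ρ = 1750 kg/m³
  option L: E = 2.770 GPa, ρ = 1210 kg/m³
  option H: M = 24.6 MN·m/kg
  option L: M = 2.29 MN·m/kg
The maximum is for option H.

option H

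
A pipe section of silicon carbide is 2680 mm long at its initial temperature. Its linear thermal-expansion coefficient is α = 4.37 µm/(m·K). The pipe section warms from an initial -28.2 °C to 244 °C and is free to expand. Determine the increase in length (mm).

3.19 mm

ΔT = 244 − (-28.2) = 272.2 K.
ΔL = α·L₀·ΔT = 4.37×10⁻⁶ × 2680 mm × 272.2 K = 3.19 mm.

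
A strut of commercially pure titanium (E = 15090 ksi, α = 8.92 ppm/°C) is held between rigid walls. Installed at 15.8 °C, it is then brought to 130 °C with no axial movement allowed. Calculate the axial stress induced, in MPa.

E = 15090 ksi = 104.0 GPa.
ΔT = 114.2 K. Constrained thermal stress σ = E·α·ΔT = 104.0×10³ MPa × 8.92×10⁻⁶ × 114.2 = 106 MPa (compressive).

106 MPa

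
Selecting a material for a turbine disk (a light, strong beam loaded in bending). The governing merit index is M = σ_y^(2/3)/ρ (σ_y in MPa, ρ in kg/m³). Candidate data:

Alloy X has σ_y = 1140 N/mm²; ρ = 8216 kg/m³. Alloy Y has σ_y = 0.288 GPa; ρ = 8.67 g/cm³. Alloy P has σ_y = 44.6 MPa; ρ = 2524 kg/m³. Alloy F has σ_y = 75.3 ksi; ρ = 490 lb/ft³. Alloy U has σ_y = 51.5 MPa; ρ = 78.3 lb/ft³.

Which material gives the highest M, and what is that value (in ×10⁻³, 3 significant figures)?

Convert each candidate to consistent units, then evaluate M:
  alloy X: σ_y = 1140 MPa, ρ = 8216 kg/m³
  alloy Y: σ_y = 288.0 MPa, ρ = 8670 kg/m³
  alloy P: σ_y = 44.60 MPa, ρ = 2524 kg/m³
  alloy F: σ_y = 519.2 MPa, ρ = 7849 kg/m³
  alloy U: σ_y = 51.50 MPa, ρ = 1254 kg/m³
  alloy X: M = 13.3×10⁻³
  alloy U: M = 11.0×10⁻³
  alloy F: M = 8.23×10⁻³
  alloy Y: M = 5.03×10⁻³
  alloy P: M = 4.98×10⁻³
Alloy X ranks first.

alloy X, M = 13.3×10⁻³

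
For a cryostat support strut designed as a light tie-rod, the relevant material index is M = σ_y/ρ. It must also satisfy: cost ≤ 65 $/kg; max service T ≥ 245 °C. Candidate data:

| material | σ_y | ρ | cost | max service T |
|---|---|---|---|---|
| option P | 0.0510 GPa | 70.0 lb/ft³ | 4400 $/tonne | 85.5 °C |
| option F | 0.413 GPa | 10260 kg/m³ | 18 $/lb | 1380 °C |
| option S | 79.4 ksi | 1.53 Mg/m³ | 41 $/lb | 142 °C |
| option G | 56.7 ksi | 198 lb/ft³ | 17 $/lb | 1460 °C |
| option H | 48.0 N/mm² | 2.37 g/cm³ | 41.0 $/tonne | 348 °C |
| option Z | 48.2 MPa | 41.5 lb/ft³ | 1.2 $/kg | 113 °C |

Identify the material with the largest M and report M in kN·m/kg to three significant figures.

Screen on constraints: cost ≤ 65 $/kg; max service T ≥ 245 °C. Survivors: option F, option G, option H.
In SI units:
  option F: σ_y = 413.0 MPa, ρ = 10260 kg/m³
  option G: σ_y = 390.9 MPa, ρ = 3172 kg/m³
  option H: σ_y = 48.00 MPa, ρ = 2370 kg/m³
  option G: M = 123 kN·m/kg
  option F: M = 40.3 kN·m/kg
  option H: M = 20.3 kN·m/kg
Option G ranks first.

option G, M = 123 kN·m/kg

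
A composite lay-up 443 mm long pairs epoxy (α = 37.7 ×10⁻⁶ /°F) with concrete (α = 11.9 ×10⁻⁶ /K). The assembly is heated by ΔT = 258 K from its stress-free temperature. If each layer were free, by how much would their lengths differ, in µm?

epoxy: α = 37.7×10⁻⁶/°F × 9/5 = 67.9×10⁻⁶/K.
Δα = |67.9 − 11.9|×10⁻⁶/K = 56.0×10⁻⁶/K.
ΔL_mismatch = Δα·L·ΔT = 56.0×10⁻⁶ × 443.0 mm × 258.0 K = 6400 µm.

6400 µm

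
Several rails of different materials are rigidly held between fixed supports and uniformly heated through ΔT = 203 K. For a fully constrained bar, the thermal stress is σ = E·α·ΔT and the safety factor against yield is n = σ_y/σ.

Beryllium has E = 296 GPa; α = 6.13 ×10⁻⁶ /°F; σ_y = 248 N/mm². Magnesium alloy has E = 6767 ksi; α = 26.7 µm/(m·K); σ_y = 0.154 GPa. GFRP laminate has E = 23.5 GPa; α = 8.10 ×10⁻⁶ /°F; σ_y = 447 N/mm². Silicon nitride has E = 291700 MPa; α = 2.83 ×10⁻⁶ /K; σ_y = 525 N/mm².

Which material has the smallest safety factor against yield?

With everything in SI (GPa, ×10⁻⁶/K, MPa):
  beryllium: E = 296.0, α = 11.0, σ_y = 248.0 → σ = 663 MPa, n = 0.374
  magnesium alloy: E = 46.66, α = 26.7, σ_y = 154.0 → σ = 253 MPa, n = 0.609
  GFRP laminate: E = 23.50, α = 14.6, σ_y = 447.0 → σ = 69.6 MPa, n = 6.43
  silicon nitride: E = 291.7, α = 2.83, σ_y = 525.0 → σ = 168 MPa, n = 3.13
Smallest n: beryllium with n = 0.374.

beryllium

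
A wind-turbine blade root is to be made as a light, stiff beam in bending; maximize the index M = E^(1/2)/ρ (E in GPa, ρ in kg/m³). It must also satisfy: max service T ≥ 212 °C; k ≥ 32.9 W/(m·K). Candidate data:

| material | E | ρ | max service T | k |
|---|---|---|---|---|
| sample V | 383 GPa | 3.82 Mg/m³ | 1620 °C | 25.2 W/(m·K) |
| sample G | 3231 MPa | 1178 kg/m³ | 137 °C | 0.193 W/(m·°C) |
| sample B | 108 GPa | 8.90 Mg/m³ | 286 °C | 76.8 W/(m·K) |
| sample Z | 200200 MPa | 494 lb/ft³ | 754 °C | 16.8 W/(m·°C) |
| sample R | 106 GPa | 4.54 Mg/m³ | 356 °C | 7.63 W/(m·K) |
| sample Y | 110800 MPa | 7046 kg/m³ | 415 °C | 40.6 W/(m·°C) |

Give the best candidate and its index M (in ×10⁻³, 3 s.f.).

sample Y, M = 1.49×10⁻³

Screen on constraints: max service T ≥ 212 °C; k ≥ 32.9 W/(m·K). Survivors: sample B, sample Y.
After converting to SI:
  sample B: E = 108.0 GPa, ρ = 8900 kg/m³
  sample Y: E = 110.8 GPa, ρ = 7046 kg/m³
  sample Y: M = 1.49×10⁻³
  sample B: M = 1.17×10⁻³
Sample Y ranks first.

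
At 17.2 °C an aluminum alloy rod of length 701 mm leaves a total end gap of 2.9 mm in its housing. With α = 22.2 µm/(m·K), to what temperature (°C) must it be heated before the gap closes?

204 °C

α·L₀·ΔT = 2.9 mm ⇒ ΔT = 2.9 / (22.2×10⁻⁶ × 701.0) = 186.3 K.
T = 17.2 + 186.3 = 203.5 °C.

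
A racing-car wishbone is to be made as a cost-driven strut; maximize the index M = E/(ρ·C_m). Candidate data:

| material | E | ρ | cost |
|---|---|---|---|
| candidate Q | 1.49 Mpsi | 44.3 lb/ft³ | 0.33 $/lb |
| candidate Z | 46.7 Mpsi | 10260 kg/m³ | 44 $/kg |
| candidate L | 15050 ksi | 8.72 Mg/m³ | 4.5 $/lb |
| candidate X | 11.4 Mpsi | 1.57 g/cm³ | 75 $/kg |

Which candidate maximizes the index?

candidate Q

Putting every candidate on a common basis:
  candidate Q: E = 10.27 GPa, ρ = 709.6 kg/m³, cost = 0.7275 $/kg
  candidate Z: E = 322.0 GPa, ρ = 10260 kg/m³, cost = 44.00 $/kg
  candidate L: E = 103.8 GPa, ρ = 8720 kg/m³, cost = 9.921 $/kg
  candidate X: E = 78.60 GPa, ρ = 1570 kg/m³, cost = 75.00 $/kg
  candidate Q: M = 19.9 MN·m per $
  candidate L: M = 1.20 MN·m per $
  candidate Z: M = 0.713 MN·m per $
  candidate X: M = 0.668 MN·m per $
Candidate Q has the largest M.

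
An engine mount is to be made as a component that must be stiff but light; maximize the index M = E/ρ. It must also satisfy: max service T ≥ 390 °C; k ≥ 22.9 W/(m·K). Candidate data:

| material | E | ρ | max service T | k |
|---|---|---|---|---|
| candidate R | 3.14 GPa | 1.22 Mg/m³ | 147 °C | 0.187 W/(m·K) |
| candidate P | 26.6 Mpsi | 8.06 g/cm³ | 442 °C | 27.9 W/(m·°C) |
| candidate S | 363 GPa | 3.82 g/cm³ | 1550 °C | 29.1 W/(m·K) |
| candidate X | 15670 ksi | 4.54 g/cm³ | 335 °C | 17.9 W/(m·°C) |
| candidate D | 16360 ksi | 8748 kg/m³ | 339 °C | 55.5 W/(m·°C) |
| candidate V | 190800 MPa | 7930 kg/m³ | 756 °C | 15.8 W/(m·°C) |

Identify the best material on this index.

candidate S

Screen on constraints: max service T ≥ 390 °C; k ≥ 22.9 W/(m·K). Survivors: candidate P, candidate S.
After converting to SI:
  candidate P: E = 183.4 GPa, ρ = 8060 kg/m³
  candidate S: E = 363.0 GPa, ρ = 3820 kg/m³
  candidate S: M = 95.0 MN·m/kg
  candidate P: M = 22.8 MN·m/kg
Candidate S ranks first.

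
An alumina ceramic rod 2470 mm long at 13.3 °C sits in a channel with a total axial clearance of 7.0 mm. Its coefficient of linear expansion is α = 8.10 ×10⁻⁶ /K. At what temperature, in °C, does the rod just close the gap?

α·L₀·ΔT = 7.0 mm ⇒ ΔT = 7.0 / (8.10×10⁻⁶ × 2470.0) = 349.9 K.
T = 13.3 + 349.9 = 363.2 °C.

363 °C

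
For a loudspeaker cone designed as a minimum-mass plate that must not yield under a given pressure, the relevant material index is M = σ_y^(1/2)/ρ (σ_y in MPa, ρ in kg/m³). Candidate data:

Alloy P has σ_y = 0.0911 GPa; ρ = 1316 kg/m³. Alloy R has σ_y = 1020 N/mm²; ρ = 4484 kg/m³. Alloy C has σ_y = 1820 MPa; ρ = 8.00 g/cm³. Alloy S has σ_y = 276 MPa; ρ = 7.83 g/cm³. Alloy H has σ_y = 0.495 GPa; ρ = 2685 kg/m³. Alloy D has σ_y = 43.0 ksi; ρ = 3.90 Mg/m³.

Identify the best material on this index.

alloy H

Normalizing units and computing the index:
  alloy P: σ_y = 91.10 MPa, ρ = 1316 kg/m³
  alloy R: σ_y = 1020 MPa, ρ = 4484 kg/m³
  alloy C: σ_y = 1820 MPa, ρ = 8000 kg/m³
  alloy S: σ_y = 276.0 MPa, ρ = 7830 kg/m³
  alloy H: σ_y = 495.0 MPa, ρ = 2685 kg/m³
  alloy D: σ_y = 296.5 MPa, ρ = 3900 kg/m³
  alloy H: M = 8.29×10⁻³
  alloy P: M = 7.25×10⁻³
  alloy R: M = 7.12×10⁻³
  alloy C: M = 5.33×10⁻³
  alloy D: M = 4.41×10⁻³
  alloy S: M = 2.12×10⁻³
The maximum is for alloy H.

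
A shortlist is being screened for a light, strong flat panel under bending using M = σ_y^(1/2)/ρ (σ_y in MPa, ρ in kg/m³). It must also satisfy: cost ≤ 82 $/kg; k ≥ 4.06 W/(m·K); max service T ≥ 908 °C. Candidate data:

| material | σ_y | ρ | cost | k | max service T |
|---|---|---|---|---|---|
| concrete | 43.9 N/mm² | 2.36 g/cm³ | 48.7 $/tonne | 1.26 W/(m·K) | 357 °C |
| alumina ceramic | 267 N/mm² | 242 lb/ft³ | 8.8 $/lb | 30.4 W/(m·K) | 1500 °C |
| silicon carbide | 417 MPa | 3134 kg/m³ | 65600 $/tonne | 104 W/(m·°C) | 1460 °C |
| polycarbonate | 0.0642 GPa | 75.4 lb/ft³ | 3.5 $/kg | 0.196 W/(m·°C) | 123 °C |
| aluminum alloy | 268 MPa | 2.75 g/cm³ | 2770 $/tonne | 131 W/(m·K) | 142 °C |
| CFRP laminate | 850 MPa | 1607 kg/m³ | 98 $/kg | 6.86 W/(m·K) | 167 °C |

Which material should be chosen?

Screen on constraints: cost ≤ 82 $/kg; k ≥ 4.06 W/(m·K); max service T ≥ 908 °C. Survivors: alumina ceramic, silicon carbide.
Convert each candidate to consistent units, then evaluate M:
  alumina ceramic: σ_y = 267.0 MPa, ρ = 3876 kg/m³
  silicon carbide: σ_y = 417.0 MPa, ρ = 3134 kg/m³
  silicon carbide: M = 6.52×10⁻³
  alumina ceramic: M = 4.22×10⁻³
The maximum is for silicon carbide.

silicon carbide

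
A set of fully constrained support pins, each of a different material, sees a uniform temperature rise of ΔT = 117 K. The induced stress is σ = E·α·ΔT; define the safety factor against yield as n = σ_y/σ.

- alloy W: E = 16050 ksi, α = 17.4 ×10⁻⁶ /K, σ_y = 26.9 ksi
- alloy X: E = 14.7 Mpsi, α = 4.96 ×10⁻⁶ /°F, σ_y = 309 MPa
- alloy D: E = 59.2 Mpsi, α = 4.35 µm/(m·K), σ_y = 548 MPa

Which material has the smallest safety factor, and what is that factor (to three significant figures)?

Converting E to GPa, α to ×10⁻⁶/K, σ_y to MPa, then σ and n for each:
  alloy W: E = 110.7, α = 17.4, σ_y = 185.5 → σ = 225 MPa, n = 0.823
  alloy X: E = 101.4, α = 8.93, σ_y = 309.0 → σ = 106 MPa, n = 2.92
  alloy D: E = 408.2, α = 4.35, σ_y = 548.0 → σ = 208 MPa, n = 2.64
Smallest n: alloy W with n = 0.823.

alloy W, n = 0.823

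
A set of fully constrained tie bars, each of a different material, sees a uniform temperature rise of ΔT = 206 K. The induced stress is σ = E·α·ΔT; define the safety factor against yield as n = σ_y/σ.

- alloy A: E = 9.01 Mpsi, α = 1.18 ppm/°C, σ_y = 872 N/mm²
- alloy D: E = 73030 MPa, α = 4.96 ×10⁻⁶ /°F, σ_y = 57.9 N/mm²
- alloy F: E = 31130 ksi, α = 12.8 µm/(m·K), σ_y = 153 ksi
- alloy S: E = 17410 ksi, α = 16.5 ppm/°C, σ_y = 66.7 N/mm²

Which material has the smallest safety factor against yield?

alloy S

Converting E to GPa, α to ×10⁻⁶/K, σ_y to MPa, then σ and n for each:
  alloy A: E = 62.12, α = 1.18, σ_y = 872.0 → σ = 15.1 MPa, n = 57.7
  alloy D: E = 73.03, α = 8.93, σ_y = 57.90 → σ = 134 MPa, n = 0.431
  alloy F: E = 214.6, α = 12.8, σ_y = 1055 → σ = 566 MPa, n = 1.86
  alloy S: E = 120.0, α = 16.5, σ_y = 66.70 → σ = 408 MPa, n = 0.163
Smallest n: alloy S with n = 0.163.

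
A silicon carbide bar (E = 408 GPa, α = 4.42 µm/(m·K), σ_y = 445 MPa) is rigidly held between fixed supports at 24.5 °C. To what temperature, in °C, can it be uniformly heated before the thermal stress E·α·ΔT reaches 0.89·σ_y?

244 °C

E·α·ΔT = 396.1 MPa ⇒ ΔT = 396.1 / (408.0×10³ × 4.42×10⁻⁶) = 219.6 K.
T = 24.5 + 219.6 = 244.1 °C.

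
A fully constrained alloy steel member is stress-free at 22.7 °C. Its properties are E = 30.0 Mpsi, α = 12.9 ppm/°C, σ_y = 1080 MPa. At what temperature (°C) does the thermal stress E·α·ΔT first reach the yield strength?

427 °C

E = 30.0 Mpsi = 206.8 GPa.
E·α·ΔT = 1080 MPa ⇒ ΔT = 1080 / (206.8×10³ × 12.9×10⁻⁶) = 404.8 K.
T = 22.7 + 404.8 = 427.5 °C.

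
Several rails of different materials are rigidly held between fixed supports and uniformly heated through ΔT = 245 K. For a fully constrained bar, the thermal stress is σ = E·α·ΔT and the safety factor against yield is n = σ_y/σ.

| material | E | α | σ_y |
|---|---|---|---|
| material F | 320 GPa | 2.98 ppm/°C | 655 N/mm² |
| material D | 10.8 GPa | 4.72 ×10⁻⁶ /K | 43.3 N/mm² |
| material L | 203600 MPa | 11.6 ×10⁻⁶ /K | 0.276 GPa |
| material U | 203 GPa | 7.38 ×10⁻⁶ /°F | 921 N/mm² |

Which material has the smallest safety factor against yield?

Per material, after unit conversion:
  material F: E = 320.0, α = 2.98, σ_y = 655.0 → σ = 234 MPa, n = 2.80
  material D: E = 10.80, α = 4.72, σ_y = 43.30 → σ = 12.5 MPa, n = 3.47
  material L: E = 203.6, α = 11.6, σ_y = 276.0 → σ = 579 MPa, n = 0.477
  material U: E = 203.0, α = 13.3, σ_y = 921.0 → σ = 661 MPa, n = 1.39
Smallest n: material L with n = 0.477.

material L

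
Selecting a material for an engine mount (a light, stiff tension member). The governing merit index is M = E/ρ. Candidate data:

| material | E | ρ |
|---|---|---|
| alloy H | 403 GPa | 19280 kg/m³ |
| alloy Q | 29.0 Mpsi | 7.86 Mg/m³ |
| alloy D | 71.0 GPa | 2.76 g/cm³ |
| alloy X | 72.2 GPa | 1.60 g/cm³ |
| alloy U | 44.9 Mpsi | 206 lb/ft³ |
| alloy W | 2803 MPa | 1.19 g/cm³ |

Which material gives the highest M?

After converting to SI:
  alloy H: E = 403.0 GPa, ρ = 19280 kg/m³
  alloy Q: E = 199.9 GPa, ρ = 7860 kg/m³
  alloy D: E = 71.00 GPa, ρ = 2760 kg/m³
  alloy X: E = 72.20 GPa, ρ = 1600 kg/m³
  alloy U: E = 309.6 GPa, ρ = 3300 kg/m³
  alloy W: E = 2.803 GPa, ρ = 1190 kg/m³
  alloy U: M = 93.8 MN·m/kg
  alloy X: M = 45.1 MN·m/kg
  alloy D: M = 25.7 MN·m/kg
  alloy Q: M = 25.4 MN·m/kg
  alloy H: M = 20.9 MN·m/kg
  alloy W: M = 2.36 MN·m/kg
The maximum is for alloy U.

alloy U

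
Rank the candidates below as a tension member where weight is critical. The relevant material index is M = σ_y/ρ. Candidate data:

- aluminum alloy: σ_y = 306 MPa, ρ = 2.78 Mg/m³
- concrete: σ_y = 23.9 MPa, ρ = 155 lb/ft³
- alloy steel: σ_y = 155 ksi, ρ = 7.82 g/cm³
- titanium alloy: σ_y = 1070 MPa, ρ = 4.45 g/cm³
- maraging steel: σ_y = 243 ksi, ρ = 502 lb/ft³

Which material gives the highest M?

Convert each candidate to consistent units, then evaluate M:
  aluminum alloy: σ_y = 306.0 MPa, ρ = 2780 kg/m³
  concrete: σ_y = 23.90 MPa, ρ = 2483 kg/m³
  alloy steel: σ_y = 1069 MPa, ρ = 7820 kg/m³
  titanium alloy: σ_y = 1070 MPa, ρ = 4450 kg/m³
  maraging steel: σ_y = 1675 MPa, ρ = 8041 kg/m³
  titanium alloy: M = 240 kN·m/kg
  maraging steel: M = 208 kN·m/kg
  alloy steel: M = 137 kN·m/kg
  aluminum alloy: M = 110 kN·m/kg
  concrete: M = 9.63 kN·m/kg
Titanium alloy has the largest M.

titanium alloy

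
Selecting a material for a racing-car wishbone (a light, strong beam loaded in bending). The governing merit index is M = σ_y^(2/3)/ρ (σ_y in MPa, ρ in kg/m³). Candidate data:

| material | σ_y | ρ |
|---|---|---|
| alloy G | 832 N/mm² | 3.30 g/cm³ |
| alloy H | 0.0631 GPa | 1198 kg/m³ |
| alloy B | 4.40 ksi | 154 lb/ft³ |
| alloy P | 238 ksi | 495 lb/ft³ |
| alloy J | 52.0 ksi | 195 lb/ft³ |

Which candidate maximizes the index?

After converting to SI:
  alloy G: σ_y = 832.0 MPa, ρ = 3300 kg/m³
  alloy H: σ_y = 63.10 MPa, ρ = 1198 kg/m³
  alloy B: σ_y = 30.34 MPa, ρ = 2467 kg/m³
  alloy P: σ_y = 1641 MPa, ρ = 7929 kg/m³
  alloy J: σ_y = 358.5 MPa, ρ = 3124 kg/m³
  alloy G: M = 26.8×10⁻³
  alloy P: M = 17.5×10⁻³
  alloy J: M = 16.2×10⁻³
  alloy H: M = 13.2×10⁻³
  alloy B: M = 3.94×10⁻³
Highest index: alloy G.

alloy G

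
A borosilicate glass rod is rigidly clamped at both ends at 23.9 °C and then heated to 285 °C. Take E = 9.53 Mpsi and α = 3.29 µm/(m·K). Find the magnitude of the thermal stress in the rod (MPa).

E = 9.53 Mpsi = 65.71 GPa.
ΔT = 261.1 K. Constrained thermal stress σ = E·α·ΔT = 65.71×10³ MPa × 3.29×10⁻⁶ × 261.1 = 56.4 MPa (compressive).

56.4 MPa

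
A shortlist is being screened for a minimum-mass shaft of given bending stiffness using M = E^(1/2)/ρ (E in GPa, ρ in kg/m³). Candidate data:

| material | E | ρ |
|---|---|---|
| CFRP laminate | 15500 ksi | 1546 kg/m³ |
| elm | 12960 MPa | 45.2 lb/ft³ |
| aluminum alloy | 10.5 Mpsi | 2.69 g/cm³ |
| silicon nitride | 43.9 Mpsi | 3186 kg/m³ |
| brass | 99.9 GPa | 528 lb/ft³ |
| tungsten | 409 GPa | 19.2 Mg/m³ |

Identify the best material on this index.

CFRP laminate

Normalizing units and computing the index:
  CFRP laminate: E = 106.9 GPa, ρ = 1546 kg/m³
  elm: E = 12.96 GPa, ρ = 724.0 kg/m³
  aluminum alloy: E = 72.39 GPa, ρ = 2690 kg/m³
  silicon nitride: E = 302.7 GPa, ρ = 3186 kg/m³
  brass: E = 99.90 GPa, ρ = 8458 kg/m³
  tungsten: E = 409.0 GPa, ρ = 19200 kg/m³
  CFRP laminate: M = 6.69×10⁻³
  silicon nitride: M = 5.46×10⁻³
  elm: M = 4.97×10⁻³
  aluminum alloy: M = 3.16×10⁻³
  brass: M = 1.18×10⁻³
  tungsten: M = 1.05×10⁻³
Highest index: CFRP laminate.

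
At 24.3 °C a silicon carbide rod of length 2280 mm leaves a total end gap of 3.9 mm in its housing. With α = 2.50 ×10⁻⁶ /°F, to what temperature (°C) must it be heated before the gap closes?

404 °C

α = 2.50×10⁻⁶/°F × 9/5 = 4.50×10⁻⁶/K.
α·L₀·ΔT = 3.9 mm ⇒ ΔT = 3.9 / (4.50×10⁻⁶ × 2280.0) = 380.1 K.
T = 24.3 + 380.1 = 404.4 °C.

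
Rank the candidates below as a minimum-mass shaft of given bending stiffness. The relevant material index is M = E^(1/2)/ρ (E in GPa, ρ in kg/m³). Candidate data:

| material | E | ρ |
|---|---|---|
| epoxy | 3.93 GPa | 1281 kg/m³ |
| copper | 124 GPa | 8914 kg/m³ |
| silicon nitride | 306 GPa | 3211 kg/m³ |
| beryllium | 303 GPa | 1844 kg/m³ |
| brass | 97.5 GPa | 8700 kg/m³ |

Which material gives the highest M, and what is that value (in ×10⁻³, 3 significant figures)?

Evaluate M for each candidate:
  beryllium: M = 9.44×10⁻³
  silicon nitride: M = 5.45×10⁻³
  epoxy: M = 1.55×10⁻³
  copper: M = 1.25×10⁻³
  brass: M = 1.13×10⁻³
Beryllium has the largest M.

beryllium, M = 9.44×10⁻³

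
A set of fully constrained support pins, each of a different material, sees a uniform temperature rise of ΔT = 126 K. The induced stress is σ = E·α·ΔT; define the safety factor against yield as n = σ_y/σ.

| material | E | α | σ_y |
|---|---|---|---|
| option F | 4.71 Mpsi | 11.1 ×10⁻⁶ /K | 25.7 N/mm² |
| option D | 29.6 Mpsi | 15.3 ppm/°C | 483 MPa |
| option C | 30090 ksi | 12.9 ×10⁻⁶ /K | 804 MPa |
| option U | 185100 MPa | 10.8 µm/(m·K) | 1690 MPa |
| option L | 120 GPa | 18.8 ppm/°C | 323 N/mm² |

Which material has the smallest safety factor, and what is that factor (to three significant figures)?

option F, n = 0.566

Per material, after unit conversion:
  option F: E = 32.47, α = 11.1, σ_y = 25.70 → σ = 45.4 MPa, n = 0.566
  option D: E = 204.1, α = 15.3, σ_y = 483.0 → σ = 393 MPa, n = 1.23
  option C: E = 207.5, α = 12.9, σ_y = 804.0 → σ = 337 MPa, n = 2.38
  option U: E = 185.1, α = 10.8, σ_y = 1690 → σ = 252 MPa, n = 6.71
  option L: E = 120.0, α = 18.8, σ_y = 323.0 → σ = 284 MPa, n = 1.14
Option F has the lowest safety factor, n = 0.566.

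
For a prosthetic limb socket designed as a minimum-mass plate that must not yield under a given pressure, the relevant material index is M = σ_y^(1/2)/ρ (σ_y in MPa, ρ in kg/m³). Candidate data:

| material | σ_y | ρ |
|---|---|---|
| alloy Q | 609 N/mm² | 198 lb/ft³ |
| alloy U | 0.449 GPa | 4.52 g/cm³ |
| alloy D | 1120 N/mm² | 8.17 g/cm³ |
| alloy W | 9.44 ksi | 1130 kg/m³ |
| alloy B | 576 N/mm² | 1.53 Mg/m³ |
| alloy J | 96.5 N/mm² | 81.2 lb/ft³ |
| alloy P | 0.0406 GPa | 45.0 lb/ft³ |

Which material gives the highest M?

After converting to SI:
  alloy Q: σ_y = 609.0 MPa, ρ = 3172 kg/m³
  alloy U: σ_y = 449.0 MPa, ρ = 4520 kg/m³
  alloy D: σ_y = 1120 MPa, ρ = 8170 kg/m³
  alloy W: σ_y = 65.09 MPa, ρ = 1130 kg/m³
  alloy B: σ_y = 576.0 MPa, ρ = 1530 kg/m³
  alloy J: σ_y = 96.50 MPa, ρ = 1301 kg/m³
  alloy P: σ_y = 40.60 MPa, ρ = 720.8 kg/m³
  alloy B: M = 15.7×10⁻³
  alloy P: M = 8.84×10⁻³
  alloy Q: M = 7.78×10⁻³
  alloy J: M = 7.55×10⁻³
  alloy W: M = 7.14×10⁻³
  alloy U: M = 4.69×10⁻³
  alloy D: M = 4.10×10⁻³
Highest index: alloy B.

alloy B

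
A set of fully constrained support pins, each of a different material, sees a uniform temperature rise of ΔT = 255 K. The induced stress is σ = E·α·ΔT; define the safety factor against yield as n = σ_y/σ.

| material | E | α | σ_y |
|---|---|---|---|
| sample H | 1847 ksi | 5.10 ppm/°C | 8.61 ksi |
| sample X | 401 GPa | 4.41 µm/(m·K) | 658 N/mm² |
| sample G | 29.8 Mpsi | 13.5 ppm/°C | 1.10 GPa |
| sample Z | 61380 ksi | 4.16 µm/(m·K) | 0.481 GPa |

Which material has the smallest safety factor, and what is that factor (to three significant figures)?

Per material, after unit conversion:
  sample H: E = 12.73, α = 5.10, σ_y = 59.36 → σ = 16.6 MPa, n = 3.58
  sample X: E = 401.0, α = 4.41, σ_y = 658.0 → σ = 451 MPa, n = 1.46
  sample G: E = 205.5, α = 13.5, σ_y = 1100 → σ = 707 MPa, n = 1.56
  sample Z: E = 423.2, α = 4.16, σ_y = 481.0 → σ = 449 MPa, n = 1.07
Smallest n: sample Z with n = 1.07.

sample Z, n = 1.07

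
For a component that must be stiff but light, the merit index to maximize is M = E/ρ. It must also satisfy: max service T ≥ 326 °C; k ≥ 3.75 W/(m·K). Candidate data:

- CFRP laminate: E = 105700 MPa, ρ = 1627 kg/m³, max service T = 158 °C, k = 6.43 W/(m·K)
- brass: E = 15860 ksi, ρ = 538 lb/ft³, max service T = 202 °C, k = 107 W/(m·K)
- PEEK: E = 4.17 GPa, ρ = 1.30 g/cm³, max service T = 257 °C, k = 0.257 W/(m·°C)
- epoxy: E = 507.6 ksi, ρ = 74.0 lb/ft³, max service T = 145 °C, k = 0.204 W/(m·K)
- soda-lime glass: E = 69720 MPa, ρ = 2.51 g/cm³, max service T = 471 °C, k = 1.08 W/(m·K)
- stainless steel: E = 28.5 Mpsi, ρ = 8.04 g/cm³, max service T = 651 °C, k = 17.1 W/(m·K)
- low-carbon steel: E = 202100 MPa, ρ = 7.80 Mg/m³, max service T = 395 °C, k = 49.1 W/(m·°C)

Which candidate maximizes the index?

low-carbon steel

Screen on constraints: max service T ≥ 326 °C; k ≥ 3.75 W/(m·K). Survivors: stainless steel, low-carbon steel.
In SI units:
  stainless steel: E = 196.5 GPa, ρ = 8040 kg/m³
  low-carbon steel: E = 202.1 GPa, ρ = 7800 kg/m³
  low-carbon steel: M = 25.9 MN·m/kg
  stainless steel: M = 24.4 MN·m/kg
The maximum is for low-carbon steel.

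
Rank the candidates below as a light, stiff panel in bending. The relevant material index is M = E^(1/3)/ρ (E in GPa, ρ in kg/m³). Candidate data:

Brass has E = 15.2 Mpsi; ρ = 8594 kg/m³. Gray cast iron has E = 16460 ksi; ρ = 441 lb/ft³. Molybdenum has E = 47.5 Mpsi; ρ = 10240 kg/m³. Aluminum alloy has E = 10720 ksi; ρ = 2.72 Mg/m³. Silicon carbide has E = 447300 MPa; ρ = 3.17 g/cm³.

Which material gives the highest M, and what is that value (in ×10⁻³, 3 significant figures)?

silicon carbide, M = 2.41×10⁻³

Normalizing units and computing the index:
  brass: E = 104.8 GPa, ρ = 8594 kg/m³
  gray cast iron: E = 113.5 GPa, ρ = 7064 kg/m³
  molybdenum: E = 327.5 GPa, ρ = 10240 kg/m³
  aluminum alloy: E = 73.91 GPa, ρ = 2720 kg/m³
  silicon carbide: E = 447.3 GPa, ρ = 3170 kg/m³
  silicon carbide: M = 2.41×10⁻³
  aluminum alloy: M = 1.54×10⁻³
  gray cast iron: M = 0.685×10⁻³
  molybdenum: M = 0.673×10⁻³
  brass: M = 0.549×10⁻³
Highest index: silicon carbide.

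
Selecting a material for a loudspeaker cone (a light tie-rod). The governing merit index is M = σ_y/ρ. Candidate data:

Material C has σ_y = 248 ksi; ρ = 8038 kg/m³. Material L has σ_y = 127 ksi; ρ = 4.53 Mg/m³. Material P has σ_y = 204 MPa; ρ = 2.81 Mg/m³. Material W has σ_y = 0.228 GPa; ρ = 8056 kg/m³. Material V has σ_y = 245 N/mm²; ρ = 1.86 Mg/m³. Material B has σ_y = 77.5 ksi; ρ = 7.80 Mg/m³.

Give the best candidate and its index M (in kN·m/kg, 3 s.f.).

After converting to SI:
  material C: σ_y = 1710 MPa, ρ = 8038 kg/m³
  material L: σ_y = 875.6 MPa, ρ = 4530 kg/m³
  material P: σ_y = 204.0 MPa, ρ = 2810 kg/m³
  material W: σ_y = 228.0 MPa, ρ = 8056 kg/m³
  material V: σ_y = 245.0 MPa, ρ = 1860 kg/m³
  material B: σ_y = 534.3 MPa, ρ = 7800 kg/m³
  material C: M = 213 kN·m/kg
  material L: M = 193 kN·m/kg
  material V: M = 132 kN·m/kg
  material P: M = 72.6 kN·m/kg
  material B: M = 68.5 kN·m/kg
  material W: M = 28.3 kN·m/kg
The maximum is for material C.

material C, M = 213 kN·m/kg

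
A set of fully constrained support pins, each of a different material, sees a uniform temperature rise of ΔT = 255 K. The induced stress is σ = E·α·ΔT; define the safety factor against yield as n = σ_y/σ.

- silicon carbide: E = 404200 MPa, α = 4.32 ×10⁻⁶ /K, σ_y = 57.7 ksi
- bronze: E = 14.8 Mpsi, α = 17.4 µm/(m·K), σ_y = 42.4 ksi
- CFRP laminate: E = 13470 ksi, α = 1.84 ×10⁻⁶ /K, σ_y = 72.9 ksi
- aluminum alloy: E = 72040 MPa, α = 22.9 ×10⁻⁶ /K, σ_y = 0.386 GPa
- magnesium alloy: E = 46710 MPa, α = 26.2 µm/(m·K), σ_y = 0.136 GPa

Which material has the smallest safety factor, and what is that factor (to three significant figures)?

Per material, after unit conversion:
  silicon carbide: E = 404.2, α = 4.32, σ_y = 397.8 → σ = 445 MPa, n = 0.893
  bronze: E = 102.0, α = 17.4, σ_y = 292.3 → σ = 453 MPa, n = 0.646
  CFRP laminate: E = 92.87, α = 1.84, σ_y = 502.6 → σ = 43.6 MPa, n = 11.5
  aluminum alloy: E = 72.04, α = 22.9, σ_y = 386.0 → σ = 421 MPa, n = 0.918
  magnesium alloy: E = 46.71, α = 26.2, σ_y = 136.0 → σ = 312 MPa, n = 0.436
The minimum is magnesium alloy at n = 0.436.

magnesium alloy, n = 0.436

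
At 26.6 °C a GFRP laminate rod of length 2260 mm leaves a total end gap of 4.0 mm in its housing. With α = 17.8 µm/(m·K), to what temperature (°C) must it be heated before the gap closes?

α·L₀·ΔT = 4.0 mm ⇒ ΔT = 4.0 / (17.8×10⁻⁶ × 2260.0) = 99.43 K.
T = 26.6 + 99.43 = 126.0 °C.

126 °C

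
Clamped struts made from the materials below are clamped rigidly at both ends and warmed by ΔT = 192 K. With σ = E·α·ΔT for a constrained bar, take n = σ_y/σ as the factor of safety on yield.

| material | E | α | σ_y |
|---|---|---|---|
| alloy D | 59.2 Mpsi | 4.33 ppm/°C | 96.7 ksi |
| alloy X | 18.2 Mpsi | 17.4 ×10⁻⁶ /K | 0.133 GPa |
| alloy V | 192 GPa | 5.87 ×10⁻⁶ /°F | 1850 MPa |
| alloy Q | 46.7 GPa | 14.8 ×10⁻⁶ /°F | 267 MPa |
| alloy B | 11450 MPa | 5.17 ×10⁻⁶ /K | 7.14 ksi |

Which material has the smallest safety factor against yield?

alloy X

In consistent units (E in GPa, α in ×10⁻⁶/K, σ_y in MPa):
  alloy D: E = 408.2, α = 4.33, σ_y = 666.7 → σ = 339 MPa, n = 1.96
  alloy X: E = 125.5, α = 17.4, σ_y = 133.0 → σ = 419 MPa, n = 0.317
  alloy V: E = 192.0, α = 10.6, σ_y = 1850 → σ = 390 MPa, n = 4.75
  alloy Q: E = 46.70, α = 26.6, σ_y = 267.0 → σ = 239 MPa, n = 1.12
  alloy B: E = 11.45, α = 5.17, σ_y = 49.23 → σ = 11.4 MPa, n = 4.33
Alloy X has the lowest safety factor, n = 0.317.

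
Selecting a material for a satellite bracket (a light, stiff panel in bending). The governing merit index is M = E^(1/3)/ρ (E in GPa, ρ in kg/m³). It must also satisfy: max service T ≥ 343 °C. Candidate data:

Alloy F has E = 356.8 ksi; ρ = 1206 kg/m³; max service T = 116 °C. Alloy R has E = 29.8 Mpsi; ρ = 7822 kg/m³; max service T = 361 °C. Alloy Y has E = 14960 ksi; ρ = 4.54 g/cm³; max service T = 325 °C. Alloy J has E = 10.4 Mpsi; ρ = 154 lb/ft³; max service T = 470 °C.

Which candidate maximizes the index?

Screen on constraints: max service T ≥ 343 °C. Survivors: alloy R, alloy J.
Normalizing units and computing the index:
  alloy R: E = 205.5 GPa, ρ = 7822 kg/m³
  alloy J: E = 71.71 GPa, ρ = 2467 kg/m³
  alloy J: M = 1.68×10⁻³
  alloy R: M = 0.754×10⁻³
Alloy J ranks first.

alloy J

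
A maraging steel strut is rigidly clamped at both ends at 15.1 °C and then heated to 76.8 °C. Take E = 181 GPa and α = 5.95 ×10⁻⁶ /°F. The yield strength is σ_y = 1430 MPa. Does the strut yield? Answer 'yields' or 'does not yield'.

does not yield

α = 5.95×10⁻⁶/°F × 9/5 = 10.7×10⁻⁶/K.
ΔT = 61.70 K. Constrained thermal stress σ = E·α·ΔT = 181.0×10³ MPa × 10.7×10⁻⁶ × 61.70 = 120 MPa (compressive).
Compare to σ_y = 1430 MPa: σ < σ_y, so it does not yield.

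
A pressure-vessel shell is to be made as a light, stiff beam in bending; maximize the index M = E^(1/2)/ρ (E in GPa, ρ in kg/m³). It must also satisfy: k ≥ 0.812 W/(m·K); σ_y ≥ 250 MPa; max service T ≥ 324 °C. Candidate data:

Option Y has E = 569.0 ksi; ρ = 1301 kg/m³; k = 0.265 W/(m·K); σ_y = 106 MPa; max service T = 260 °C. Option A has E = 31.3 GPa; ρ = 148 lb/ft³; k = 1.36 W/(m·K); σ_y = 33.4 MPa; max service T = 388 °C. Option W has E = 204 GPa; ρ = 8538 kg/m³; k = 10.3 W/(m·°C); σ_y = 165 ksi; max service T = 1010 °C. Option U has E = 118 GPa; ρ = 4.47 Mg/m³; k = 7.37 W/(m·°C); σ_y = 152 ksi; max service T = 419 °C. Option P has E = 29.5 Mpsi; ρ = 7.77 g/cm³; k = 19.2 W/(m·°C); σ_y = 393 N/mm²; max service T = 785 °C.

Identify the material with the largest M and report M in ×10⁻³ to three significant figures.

Screen on constraints: k ≥ 0.812 W/(m·K); σ_y ≥ 250 MPa; max service T ≥ 324 °C. Survivors: option W, option U, option P.
After converting to SI:
  option W: E = 204.0 GPa, ρ = 8538 kg/m³
  option U: E = 118.0 GPa, ρ = 4470 kg/m³
  option P: E = 203.4 GPa, ρ = 7770 kg/m³
  option U: M = 2.43×10⁻³
  option P: M = 1.84×10⁻³
  option W: M = 1.67×10⁻³
Option U ranks first.

option U, M = 2.43×10⁻³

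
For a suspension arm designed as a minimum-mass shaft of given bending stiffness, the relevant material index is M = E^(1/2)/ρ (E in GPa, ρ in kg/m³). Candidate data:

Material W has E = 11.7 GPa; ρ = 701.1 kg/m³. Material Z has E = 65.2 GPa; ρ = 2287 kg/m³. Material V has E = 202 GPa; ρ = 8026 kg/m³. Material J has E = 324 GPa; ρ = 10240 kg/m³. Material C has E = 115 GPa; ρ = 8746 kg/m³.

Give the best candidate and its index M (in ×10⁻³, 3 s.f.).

material W, M = 4.88×10⁻³

Evaluate M for each candidate:
  material W: M = 4.88×10⁻³
  material Z: M = 3.53×10⁻³
  material V: M = 1.77×10⁻³
  material J: M = 1.76×10⁻³
  material C: M = 1.23×10⁻³
Material W ranks first.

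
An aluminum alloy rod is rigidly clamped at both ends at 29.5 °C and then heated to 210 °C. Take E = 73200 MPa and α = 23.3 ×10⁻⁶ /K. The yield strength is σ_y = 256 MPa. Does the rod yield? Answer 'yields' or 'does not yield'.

E = 73200 MPa = 73.20 GPa.
ΔT = 180.5 K. Constrained thermal stress σ = E·α·ΔT = 73.20×10³ MPa × 23.3×10⁻⁶ × 180.5 = 308 MPa (compressive).
Compare to σ_y = 256 MPa: σ ≥ σ_y, so it yields.

yields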